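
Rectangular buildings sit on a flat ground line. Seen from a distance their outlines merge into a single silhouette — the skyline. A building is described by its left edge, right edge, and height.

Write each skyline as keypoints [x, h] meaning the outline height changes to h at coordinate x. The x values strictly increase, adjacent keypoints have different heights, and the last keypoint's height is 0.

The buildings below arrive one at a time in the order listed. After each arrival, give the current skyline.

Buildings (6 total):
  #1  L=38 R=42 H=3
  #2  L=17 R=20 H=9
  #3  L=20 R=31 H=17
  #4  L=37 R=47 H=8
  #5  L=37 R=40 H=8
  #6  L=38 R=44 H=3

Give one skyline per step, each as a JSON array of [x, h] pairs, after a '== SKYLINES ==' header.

== SKYLINES ==
[[38,3],[42,0]]
[[17,9],[20,0],[38,3],[42,0]]
[[17,9],[20,17],[31,0],[38,3],[42,0]]
[[17,9],[20,17],[31,0],[37,8],[47,0]]
[[17,9],[20,17],[31,0],[37,8],[47,0]]
[[17,9],[20,17],[31,0],[37,8],[47,0]]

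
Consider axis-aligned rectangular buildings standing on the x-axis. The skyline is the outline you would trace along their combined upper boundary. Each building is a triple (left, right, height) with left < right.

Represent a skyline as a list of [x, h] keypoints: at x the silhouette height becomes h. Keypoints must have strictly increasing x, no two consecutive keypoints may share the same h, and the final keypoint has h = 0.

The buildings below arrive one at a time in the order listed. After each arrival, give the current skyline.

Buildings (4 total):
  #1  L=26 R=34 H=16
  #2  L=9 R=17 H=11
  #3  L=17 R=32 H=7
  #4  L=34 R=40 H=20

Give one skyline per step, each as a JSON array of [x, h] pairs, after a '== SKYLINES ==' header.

== SKYLINES ==
[[26,16],[34,0]]
[[9,11],[17,0],[26,16],[34,0]]
[[9,11],[17,7],[26,16],[34,0]]
[[9,11],[17,7],[26,16],[34,20],[40,0]]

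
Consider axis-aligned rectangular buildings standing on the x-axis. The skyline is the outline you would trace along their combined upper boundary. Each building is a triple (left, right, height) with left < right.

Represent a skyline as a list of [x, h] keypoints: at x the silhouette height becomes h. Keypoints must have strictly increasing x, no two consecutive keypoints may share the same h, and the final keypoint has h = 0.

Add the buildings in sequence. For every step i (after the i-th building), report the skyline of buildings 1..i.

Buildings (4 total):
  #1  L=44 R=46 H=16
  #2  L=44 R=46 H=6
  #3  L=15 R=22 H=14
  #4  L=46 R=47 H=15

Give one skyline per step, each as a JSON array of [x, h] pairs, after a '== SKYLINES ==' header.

== SKYLINES ==
[[44,16],[46,0]]
[[44,16],[46,0]]
[[15,14],[22,0],[44,16],[46,0]]
[[15,14],[22,0],[44,16],[46,15],[47,0]]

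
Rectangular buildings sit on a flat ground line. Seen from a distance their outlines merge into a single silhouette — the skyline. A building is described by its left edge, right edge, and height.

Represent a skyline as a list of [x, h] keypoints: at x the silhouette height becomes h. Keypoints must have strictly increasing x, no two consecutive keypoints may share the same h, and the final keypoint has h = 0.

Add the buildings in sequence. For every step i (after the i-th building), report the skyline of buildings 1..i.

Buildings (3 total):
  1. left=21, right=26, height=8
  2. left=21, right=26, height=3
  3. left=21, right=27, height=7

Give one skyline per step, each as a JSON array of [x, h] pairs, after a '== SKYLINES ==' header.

== SKYLINES ==
[[21,8],[26,0]]
[[21,8],[26,0]]
[[21,8],[26,7],[27,0]]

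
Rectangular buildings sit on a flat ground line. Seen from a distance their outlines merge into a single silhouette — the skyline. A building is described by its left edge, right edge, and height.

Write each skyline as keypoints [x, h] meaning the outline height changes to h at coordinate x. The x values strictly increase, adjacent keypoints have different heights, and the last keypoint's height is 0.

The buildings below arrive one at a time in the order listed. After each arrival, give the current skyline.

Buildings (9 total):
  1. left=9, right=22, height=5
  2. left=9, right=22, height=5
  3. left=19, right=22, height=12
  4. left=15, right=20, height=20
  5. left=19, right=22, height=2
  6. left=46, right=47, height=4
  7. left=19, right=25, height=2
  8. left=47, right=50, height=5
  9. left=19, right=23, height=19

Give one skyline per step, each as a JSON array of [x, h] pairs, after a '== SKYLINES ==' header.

== SKYLINES ==
[[9,5],[22,0]]
[[9,5],[22,0]]
[[9,5],[19,12],[22,0]]
[[9,5],[15,20],[20,12],[22,0]]
[[9,5],[15,20],[20,12],[22,0]]
[[9,5],[15,20],[20,12],[22,0],[46,4],[47,0]]
[[9,5],[15,20],[20,12],[22,2],[25,0],[46,4],[47,0]]
[[9,5],[15,20],[20,12],[22,2],[25,0],[46,4],[47,5],[50,0]]
[[9,5],[15,20],[20,19],[23,2],[25,0],[46,4],[47,5],[50,0]]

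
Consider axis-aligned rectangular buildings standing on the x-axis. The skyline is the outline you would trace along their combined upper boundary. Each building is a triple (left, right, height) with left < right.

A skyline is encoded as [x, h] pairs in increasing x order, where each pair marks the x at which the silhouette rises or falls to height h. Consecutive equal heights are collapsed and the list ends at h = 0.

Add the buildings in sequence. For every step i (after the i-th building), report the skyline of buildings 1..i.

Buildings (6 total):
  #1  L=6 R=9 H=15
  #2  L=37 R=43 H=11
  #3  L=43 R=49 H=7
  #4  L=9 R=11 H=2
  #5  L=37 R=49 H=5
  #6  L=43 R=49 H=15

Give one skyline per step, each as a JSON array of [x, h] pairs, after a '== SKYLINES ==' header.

== SKYLINES ==
[[6,15],[9,0]]
[[6,15],[9,0],[37,11],[43,0]]
[[6,15],[9,0],[37,11],[43,7],[49,0]]
[[6,15],[9,2],[11,0],[37,11],[43,7],[49,0]]
[[6,15],[9,2],[11,0],[37,11],[43,7],[49,0]]
[[6,15],[9,2],[11,0],[37,11],[43,15],[49,0]]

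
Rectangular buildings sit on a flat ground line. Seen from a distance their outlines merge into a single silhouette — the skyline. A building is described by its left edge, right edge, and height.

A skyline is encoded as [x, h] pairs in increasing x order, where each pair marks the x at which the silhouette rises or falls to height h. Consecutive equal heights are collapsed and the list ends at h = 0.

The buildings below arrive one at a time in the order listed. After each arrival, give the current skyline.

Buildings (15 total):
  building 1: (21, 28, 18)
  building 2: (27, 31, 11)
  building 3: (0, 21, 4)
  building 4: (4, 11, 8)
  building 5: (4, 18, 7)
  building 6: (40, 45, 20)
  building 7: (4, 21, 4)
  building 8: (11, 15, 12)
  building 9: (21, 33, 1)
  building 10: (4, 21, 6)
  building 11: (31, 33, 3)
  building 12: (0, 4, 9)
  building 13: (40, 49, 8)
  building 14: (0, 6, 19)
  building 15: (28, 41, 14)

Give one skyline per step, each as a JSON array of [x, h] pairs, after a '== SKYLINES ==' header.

== SKYLINES ==
[[21,18],[28,0]]
[[21,18],[28,11],[31,0]]
[[0,4],[21,18],[28,11],[31,0]]
[[0,4],[4,8],[11,4],[21,18],[28,11],[31,0]]
[[0,4],[4,8],[11,7],[18,4],[21,18],[28,11],[31,0]]
[[0,4],[4,8],[11,7],[18,4],[21,18],[28,11],[31,0],[40,20],[45,0]]
[[0,4],[4,8],[11,7],[18,4],[21,18],[28,11],[31,0],[40,20],[45,0]]
[[0,4],[4,8],[11,12],[15,7],[18,4],[21,18],[28,11],[31,0],[40,20],[45,0]]
[[0,4],[4,8],[11,12],[15,7],[18,4],[21,18],[28,11],[31,1],[33,0],[40,20],[45,0]]
[[0,4],[4,8],[11,12],[15,7],[18,6],[21,18],[28,11],[31,1],[33,0],[40,20],[45,0]]
[[0,4],[4,8],[11,12],[15,7],[18,6],[21,18],[28,11],[31,3],[33,0],[40,20],[45,0]]
[[0,9],[4,8],[11,12],[15,7],[18,6],[21,18],[28,11],[31,3],[33,0],[40,20],[45,0]]
[[0,9],[4,8],[11,12],[15,7],[18,6],[21,18],[28,11],[31,3],[33,0],[40,20],[45,8],[49,0]]
[[0,19],[6,8],[11,12],[15,7],[18,6],[21,18],[28,11],[31,3],[33,0],[40,20],[45,8],[49,0]]
[[0,19],[6,8],[11,12],[15,7],[18,6],[21,18],[28,14],[40,20],[45,8],[49,0]]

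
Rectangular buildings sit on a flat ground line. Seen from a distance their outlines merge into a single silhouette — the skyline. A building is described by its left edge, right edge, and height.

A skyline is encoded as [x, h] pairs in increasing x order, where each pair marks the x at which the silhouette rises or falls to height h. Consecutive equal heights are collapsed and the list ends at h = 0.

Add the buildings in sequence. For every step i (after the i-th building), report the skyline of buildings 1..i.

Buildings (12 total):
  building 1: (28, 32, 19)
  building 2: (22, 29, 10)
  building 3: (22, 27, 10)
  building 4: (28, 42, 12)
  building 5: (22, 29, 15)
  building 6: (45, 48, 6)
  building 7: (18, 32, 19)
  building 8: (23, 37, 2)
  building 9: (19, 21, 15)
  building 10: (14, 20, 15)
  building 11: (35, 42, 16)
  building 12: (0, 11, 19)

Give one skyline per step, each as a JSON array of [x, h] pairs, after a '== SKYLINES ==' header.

== SKYLINES ==
[[28,19],[32,0]]
[[22,10],[28,19],[32,0]]
[[22,10],[28,19],[32,0]]
[[22,10],[28,19],[32,12],[42,0]]
[[22,15],[28,19],[32,12],[42,0]]
[[22,15],[28,19],[32,12],[42,0],[45,6],[48,0]]
[[18,19],[32,12],[42,0],[45,6],[48,0]]
[[18,19],[32,12],[42,0],[45,6],[48,0]]
[[18,19],[32,12],[42,0],[45,6],[48,0]]
[[14,15],[18,19],[32,12],[42,0],[45,6],[48,0]]
[[14,15],[18,19],[32,12],[35,16],[42,0],[45,6],[48,0]]
[[0,19],[11,0],[14,15],[18,19],[32,12],[35,16],[42,0],[45,6],[48,0]]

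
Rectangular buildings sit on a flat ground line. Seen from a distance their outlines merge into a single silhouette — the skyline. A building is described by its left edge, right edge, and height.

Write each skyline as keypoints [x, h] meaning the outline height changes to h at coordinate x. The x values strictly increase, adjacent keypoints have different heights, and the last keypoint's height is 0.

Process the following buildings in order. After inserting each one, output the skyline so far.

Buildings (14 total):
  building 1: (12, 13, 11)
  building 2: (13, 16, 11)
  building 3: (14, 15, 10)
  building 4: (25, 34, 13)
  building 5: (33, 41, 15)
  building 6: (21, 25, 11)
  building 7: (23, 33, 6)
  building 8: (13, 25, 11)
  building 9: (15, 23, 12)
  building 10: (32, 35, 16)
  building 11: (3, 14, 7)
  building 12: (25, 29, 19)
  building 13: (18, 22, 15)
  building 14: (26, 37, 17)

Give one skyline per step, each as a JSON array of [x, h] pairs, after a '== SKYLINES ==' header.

== SKYLINES ==
[[12,11],[13,0]]
[[12,11],[16,0]]
[[12,11],[16,0]]
[[12,11],[16,0],[25,13],[34,0]]
[[12,11],[16,0],[25,13],[33,15],[41,0]]
[[12,11],[16,0],[21,11],[25,13],[33,15],[41,0]]
[[12,11],[16,0],[21,11],[25,13],[33,15],[41,0]]
[[12,11],[25,13],[33,15],[41,0]]
[[12,11],[15,12],[23,11],[25,13],[33,15],[41,0]]
[[12,11],[15,12],[23,11],[25,13],[32,16],[35,15],[41,0]]
[[3,7],[12,11],[15,12],[23,11],[25,13],[32,16],[35,15],[41,0]]
[[3,7],[12,11],[15,12],[23,11],[25,19],[29,13],[32,16],[35,15],[41,0]]
[[3,7],[12,11],[15,12],[18,15],[22,12],[23,11],[25,19],[29,13],[32,16],[35,15],[41,0]]
[[3,7],[12,11],[15,12],[18,15],[22,12],[23,11],[25,19],[29,17],[37,15],[41,0]]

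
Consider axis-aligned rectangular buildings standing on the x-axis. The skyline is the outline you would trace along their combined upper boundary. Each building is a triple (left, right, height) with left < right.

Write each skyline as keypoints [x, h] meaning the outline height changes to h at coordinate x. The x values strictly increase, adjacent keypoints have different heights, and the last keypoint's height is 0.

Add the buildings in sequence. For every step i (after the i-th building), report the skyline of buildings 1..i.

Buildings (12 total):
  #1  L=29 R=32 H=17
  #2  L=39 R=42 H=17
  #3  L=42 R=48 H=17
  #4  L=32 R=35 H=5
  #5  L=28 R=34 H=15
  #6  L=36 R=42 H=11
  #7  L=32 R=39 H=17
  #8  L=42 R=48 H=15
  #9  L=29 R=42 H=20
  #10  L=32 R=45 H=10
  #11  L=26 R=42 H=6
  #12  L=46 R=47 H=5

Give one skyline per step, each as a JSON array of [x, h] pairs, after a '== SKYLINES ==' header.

== SKYLINES ==
[[29,17],[32,0]]
[[29,17],[32,0],[39,17],[42,0]]
[[29,17],[32,0],[39,17],[48,0]]
[[29,17],[32,5],[35,0],[39,17],[48,0]]
[[28,15],[29,17],[32,15],[34,5],[35,0],[39,17],[48,0]]
[[28,15],[29,17],[32,15],[34,5],[35,0],[36,11],[39,17],[48,0]]
[[28,15],[29,17],[48,0]]
[[28,15],[29,17],[48,0]]
[[28,15],[29,20],[42,17],[48,0]]
[[28,15],[29,20],[42,17],[48,0]]
[[26,6],[28,15],[29,20],[42,17],[48,0]]
[[26,6],[28,15],[29,20],[42,17],[48,0]]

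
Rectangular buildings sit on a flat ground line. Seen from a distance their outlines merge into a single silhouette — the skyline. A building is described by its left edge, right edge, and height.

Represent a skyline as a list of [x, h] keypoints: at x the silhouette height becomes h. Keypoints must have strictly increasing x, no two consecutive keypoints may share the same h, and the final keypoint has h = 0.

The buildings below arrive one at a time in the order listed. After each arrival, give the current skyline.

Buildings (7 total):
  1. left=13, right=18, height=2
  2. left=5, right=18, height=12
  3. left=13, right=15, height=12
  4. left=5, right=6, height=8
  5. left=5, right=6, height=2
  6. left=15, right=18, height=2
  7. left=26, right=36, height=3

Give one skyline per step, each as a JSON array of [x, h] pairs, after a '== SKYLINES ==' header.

== SKYLINES ==
[[13,2],[18,0]]
[[5,12],[18,0]]
[[5,12],[18,0]]
[[5,12],[18,0]]
[[5,12],[18,0]]
[[5,12],[18,0]]
[[5,12],[18,0],[26,3],[36,0]]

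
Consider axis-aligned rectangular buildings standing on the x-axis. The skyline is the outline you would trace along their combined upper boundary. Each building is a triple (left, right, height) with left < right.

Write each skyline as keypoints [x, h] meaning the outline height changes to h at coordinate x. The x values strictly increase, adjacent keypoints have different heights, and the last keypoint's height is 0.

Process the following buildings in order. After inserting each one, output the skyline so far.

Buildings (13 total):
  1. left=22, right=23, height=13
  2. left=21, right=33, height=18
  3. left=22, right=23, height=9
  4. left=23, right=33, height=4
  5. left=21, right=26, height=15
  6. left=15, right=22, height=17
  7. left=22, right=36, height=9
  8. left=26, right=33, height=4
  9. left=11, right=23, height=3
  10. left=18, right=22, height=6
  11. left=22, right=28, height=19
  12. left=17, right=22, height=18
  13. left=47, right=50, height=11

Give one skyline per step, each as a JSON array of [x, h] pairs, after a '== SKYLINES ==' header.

== SKYLINES ==
[[22,13],[23,0]]
[[21,18],[33,0]]
[[21,18],[33,0]]
[[21,18],[33,0]]
[[21,18],[33,0]]
[[15,17],[21,18],[33,0]]
[[15,17],[21,18],[33,9],[36,0]]
[[15,17],[21,18],[33,9],[36,0]]
[[11,3],[15,17],[21,18],[33,9],[36,0]]
[[11,3],[15,17],[21,18],[33,9],[36,0]]
[[11,3],[15,17],[21,18],[22,19],[28,18],[33,9],[36,0]]
[[11,3],[15,17],[17,18],[22,19],[28,18],[33,9],[36,0]]
[[11,3],[15,17],[17,18],[22,19],[28,18],[33,9],[36,0],[47,11],[50,0]]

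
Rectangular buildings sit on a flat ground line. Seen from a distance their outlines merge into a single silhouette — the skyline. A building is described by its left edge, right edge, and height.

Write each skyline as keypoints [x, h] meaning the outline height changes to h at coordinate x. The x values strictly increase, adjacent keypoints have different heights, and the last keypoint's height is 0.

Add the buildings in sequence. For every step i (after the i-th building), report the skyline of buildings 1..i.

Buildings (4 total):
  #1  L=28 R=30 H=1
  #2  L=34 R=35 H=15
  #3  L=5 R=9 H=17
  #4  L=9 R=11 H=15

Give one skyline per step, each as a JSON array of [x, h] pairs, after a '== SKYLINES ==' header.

== SKYLINES ==
[[28,1],[30,0]]
[[28,1],[30,0],[34,15],[35,0]]
[[5,17],[9,0],[28,1],[30,0],[34,15],[35,0]]
[[5,17],[9,15],[11,0],[28,1],[30,0],[34,15],[35,0]]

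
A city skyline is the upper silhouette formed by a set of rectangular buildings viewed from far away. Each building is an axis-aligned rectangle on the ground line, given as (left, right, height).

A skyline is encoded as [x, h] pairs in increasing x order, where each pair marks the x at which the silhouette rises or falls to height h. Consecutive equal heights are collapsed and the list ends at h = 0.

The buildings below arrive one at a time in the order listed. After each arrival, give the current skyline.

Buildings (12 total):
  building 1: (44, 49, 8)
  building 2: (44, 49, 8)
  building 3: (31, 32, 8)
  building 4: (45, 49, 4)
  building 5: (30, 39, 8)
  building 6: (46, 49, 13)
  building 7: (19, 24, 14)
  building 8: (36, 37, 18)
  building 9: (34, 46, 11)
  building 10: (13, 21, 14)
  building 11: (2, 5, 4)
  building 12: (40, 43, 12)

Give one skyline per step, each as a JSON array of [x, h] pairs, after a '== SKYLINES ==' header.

== SKYLINES ==
[[44,8],[49,0]]
[[44,8],[49,0]]
[[31,8],[32,0],[44,8],[49,0]]
[[31,8],[32,0],[44,8],[49,0]]
[[30,8],[39,0],[44,8],[49,0]]
[[30,8],[39,0],[44,8],[46,13],[49,0]]
[[19,14],[24,0],[30,8],[39,0],[44,8],[46,13],[49,0]]
[[19,14],[24,0],[30,8],[36,18],[37,8],[39,0],[44,8],[46,13],[49,0]]
[[19,14],[24,0],[30,8],[34,11],[36,18],[37,11],[46,13],[49,0]]
[[13,14],[24,0],[30,8],[34,11],[36,18],[37,11],[46,13],[49,0]]
[[2,4],[5,0],[13,14],[24,0],[30,8],[34,11],[36,18],[37,11],[46,13],[49,0]]
[[2,4],[5,0],[13,14],[24,0],[30,8],[34,11],[36,18],[37,11],[40,12],[43,11],[46,13],[49,0]]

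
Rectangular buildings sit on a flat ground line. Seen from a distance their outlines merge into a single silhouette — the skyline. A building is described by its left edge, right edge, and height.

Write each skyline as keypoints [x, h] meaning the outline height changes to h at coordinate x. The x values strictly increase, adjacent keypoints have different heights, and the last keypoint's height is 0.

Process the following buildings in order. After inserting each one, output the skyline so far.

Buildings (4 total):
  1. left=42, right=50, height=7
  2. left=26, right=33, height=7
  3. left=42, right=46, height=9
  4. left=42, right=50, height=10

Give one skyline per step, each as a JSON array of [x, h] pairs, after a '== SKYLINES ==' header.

== SKYLINES ==
[[42,7],[50,0]]
[[26,7],[33,0],[42,7],[50,0]]
[[26,7],[33,0],[42,9],[46,7],[50,0]]
[[26,7],[33,0],[42,10],[50,0]]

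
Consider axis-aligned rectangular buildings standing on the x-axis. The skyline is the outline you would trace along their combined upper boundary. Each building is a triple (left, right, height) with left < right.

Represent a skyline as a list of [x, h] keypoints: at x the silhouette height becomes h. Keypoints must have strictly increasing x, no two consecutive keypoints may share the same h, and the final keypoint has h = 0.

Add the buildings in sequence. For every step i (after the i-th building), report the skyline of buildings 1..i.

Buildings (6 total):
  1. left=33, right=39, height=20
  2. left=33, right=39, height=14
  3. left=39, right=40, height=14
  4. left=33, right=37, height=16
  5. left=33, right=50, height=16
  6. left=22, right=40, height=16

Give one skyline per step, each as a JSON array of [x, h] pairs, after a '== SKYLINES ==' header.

== SKYLINES ==
[[33,20],[39,0]]
[[33,20],[39,0]]
[[33,20],[39,14],[40,0]]
[[33,20],[39,14],[40,0]]
[[33,20],[39,16],[50,0]]
[[22,16],[33,20],[39,16],[50,0]]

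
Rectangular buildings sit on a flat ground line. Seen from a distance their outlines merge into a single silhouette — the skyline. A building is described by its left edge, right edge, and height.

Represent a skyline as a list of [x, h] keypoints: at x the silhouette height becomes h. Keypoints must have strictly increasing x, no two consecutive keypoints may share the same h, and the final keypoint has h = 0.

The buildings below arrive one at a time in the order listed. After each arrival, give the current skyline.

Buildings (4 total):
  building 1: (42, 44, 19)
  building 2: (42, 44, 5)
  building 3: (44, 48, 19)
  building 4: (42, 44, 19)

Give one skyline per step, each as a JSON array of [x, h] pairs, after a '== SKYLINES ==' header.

== SKYLINES ==
[[42,19],[44,0]]
[[42,19],[44,0]]
[[42,19],[48,0]]
[[42,19],[48,0]]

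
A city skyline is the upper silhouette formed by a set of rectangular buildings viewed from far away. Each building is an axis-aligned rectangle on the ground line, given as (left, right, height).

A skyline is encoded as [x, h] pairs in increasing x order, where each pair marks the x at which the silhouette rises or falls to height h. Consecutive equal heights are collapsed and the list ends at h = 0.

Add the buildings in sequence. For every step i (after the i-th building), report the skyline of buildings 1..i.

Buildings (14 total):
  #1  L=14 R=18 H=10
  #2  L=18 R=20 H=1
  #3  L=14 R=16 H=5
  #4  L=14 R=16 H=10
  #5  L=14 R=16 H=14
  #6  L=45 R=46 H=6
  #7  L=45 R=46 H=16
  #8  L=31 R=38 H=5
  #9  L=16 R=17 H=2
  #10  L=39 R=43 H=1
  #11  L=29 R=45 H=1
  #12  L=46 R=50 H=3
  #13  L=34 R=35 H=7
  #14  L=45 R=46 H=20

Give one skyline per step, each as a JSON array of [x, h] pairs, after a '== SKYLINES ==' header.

== SKYLINES ==
[[14,10],[18,0]]
[[14,10],[18,1],[20,0]]
[[14,10],[18,1],[20,0]]
[[14,10],[18,1],[20,0]]
[[14,14],[16,10],[18,1],[20,0]]
[[14,14],[16,10],[18,1],[20,0],[45,6],[46,0]]
[[14,14],[16,10],[18,1],[20,0],[45,16],[46,0]]
[[14,14],[16,10],[18,1],[20,0],[31,5],[38,0],[45,16],[46,0]]
[[14,14],[16,10],[18,1],[20,0],[31,5],[38,0],[45,16],[46,0]]
[[14,14],[16,10],[18,1],[20,0],[31,5],[38,0],[39,1],[43,0],[45,16],[46,0]]
[[14,14],[16,10],[18,1],[20,0],[29,1],[31,5],[38,1],[45,16],[46,0]]
[[14,14],[16,10],[18,1],[20,0],[29,1],[31,5],[38,1],[45,16],[46,3],[50,0]]
[[14,14],[16,10],[18,1],[20,0],[29,1],[31,5],[34,7],[35,5],[38,1],[45,16],[46,3],[50,0]]
[[14,14],[16,10],[18,1],[20,0],[29,1],[31,5],[34,7],[35,5],[38,1],[45,20],[46,3],[50,0]]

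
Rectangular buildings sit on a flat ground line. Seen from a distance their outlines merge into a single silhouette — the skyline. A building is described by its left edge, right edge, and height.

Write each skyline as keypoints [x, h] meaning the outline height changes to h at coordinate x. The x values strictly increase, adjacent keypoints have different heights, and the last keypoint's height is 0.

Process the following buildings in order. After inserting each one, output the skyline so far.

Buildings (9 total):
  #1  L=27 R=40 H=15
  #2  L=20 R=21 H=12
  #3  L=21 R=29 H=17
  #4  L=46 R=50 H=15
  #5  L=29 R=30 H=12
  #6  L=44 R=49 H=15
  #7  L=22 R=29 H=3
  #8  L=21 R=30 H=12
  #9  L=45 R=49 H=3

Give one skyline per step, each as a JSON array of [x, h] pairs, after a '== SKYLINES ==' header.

== SKYLINES ==
[[27,15],[40,0]]
[[20,12],[21,0],[27,15],[40,0]]
[[20,12],[21,17],[29,15],[40,0]]
[[20,12],[21,17],[29,15],[40,0],[46,15],[50,0]]
[[20,12],[21,17],[29,15],[40,0],[46,15],[50,0]]
[[20,12],[21,17],[29,15],[40,0],[44,15],[50,0]]
[[20,12],[21,17],[29,15],[40,0],[44,15],[50,0]]
[[20,12],[21,17],[29,15],[40,0],[44,15],[50,0]]
[[20,12],[21,17],[29,15],[40,0],[44,15],[50,0]]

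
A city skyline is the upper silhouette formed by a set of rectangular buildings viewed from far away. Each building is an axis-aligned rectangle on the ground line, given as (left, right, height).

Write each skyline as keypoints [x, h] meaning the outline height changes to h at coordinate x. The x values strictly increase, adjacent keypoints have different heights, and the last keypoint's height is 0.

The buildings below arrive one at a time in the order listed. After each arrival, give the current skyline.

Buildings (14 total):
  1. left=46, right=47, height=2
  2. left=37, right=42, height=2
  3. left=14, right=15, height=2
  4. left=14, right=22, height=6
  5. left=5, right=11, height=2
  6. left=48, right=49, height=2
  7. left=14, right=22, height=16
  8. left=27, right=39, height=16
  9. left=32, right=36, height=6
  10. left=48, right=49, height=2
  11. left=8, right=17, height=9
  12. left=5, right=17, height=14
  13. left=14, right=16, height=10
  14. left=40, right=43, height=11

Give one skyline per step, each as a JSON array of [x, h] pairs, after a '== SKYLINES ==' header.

== SKYLINES ==
[[46,2],[47,0]]
[[37,2],[42,0],[46,2],[47,0]]
[[14,2],[15,0],[37,2],[42,0],[46,2],[47,0]]
[[14,6],[22,0],[37,2],[42,0],[46,2],[47,0]]
[[5,2],[11,0],[14,6],[22,0],[37,2],[42,0],[46,2],[47,0]]
[[5,2],[11,0],[14,6],[22,0],[37,2],[42,0],[46,2],[47,0],[48,2],[49,0]]
[[5,2],[11,0],[14,16],[22,0],[37,2],[42,0],[46,2],[47,0],[48,2],[49,0]]
[[5,2],[11,0],[14,16],[22,0],[27,16],[39,2],[42,0],[46,2],[47,0],[48,2],[49,0]]
[[5,2],[11,0],[14,16],[22,0],[27,16],[39,2],[42,0],[46,2],[47,0],[48,2],[49,0]]
[[5,2],[11,0],[14,16],[22,0],[27,16],[39,2],[42,0],[46,2],[47,0],[48,2],[49,0]]
[[5,2],[8,9],[14,16],[22,0],[27,16],[39,2],[42,0],[46,2],[47,0],[48,2],[49,0]]
[[5,14],[14,16],[22,0],[27,16],[39,2],[42,0],[46,2],[47,0],[48,2],[49,0]]
[[5,14],[14,16],[22,0],[27,16],[39,2],[42,0],[46,2],[47,0],[48,2],[49,0]]
[[5,14],[14,16],[22,0],[27,16],[39,2],[40,11],[43,0],[46,2],[47,0],[48,2],[49,0]]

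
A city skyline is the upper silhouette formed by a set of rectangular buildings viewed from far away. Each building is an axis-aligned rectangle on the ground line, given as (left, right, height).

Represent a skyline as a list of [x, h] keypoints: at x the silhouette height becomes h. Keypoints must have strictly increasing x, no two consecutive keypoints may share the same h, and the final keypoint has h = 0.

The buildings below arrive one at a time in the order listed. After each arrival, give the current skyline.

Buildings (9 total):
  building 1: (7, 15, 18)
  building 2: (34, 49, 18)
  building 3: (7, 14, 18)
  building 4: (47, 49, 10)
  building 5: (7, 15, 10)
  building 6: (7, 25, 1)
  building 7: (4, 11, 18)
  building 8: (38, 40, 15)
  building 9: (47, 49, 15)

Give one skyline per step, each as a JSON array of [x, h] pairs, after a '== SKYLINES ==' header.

== SKYLINES ==
[[7,18],[15,0]]
[[7,18],[15,0],[34,18],[49,0]]
[[7,18],[15,0],[34,18],[49,0]]
[[7,18],[15,0],[34,18],[49,0]]
[[7,18],[15,0],[34,18],[49,0]]
[[7,18],[15,1],[25,0],[34,18],[49,0]]
[[4,18],[15,1],[25,0],[34,18],[49,0]]
[[4,18],[15,1],[25,0],[34,18],[49,0]]
[[4,18],[15,1],[25,0],[34,18],[49,0]]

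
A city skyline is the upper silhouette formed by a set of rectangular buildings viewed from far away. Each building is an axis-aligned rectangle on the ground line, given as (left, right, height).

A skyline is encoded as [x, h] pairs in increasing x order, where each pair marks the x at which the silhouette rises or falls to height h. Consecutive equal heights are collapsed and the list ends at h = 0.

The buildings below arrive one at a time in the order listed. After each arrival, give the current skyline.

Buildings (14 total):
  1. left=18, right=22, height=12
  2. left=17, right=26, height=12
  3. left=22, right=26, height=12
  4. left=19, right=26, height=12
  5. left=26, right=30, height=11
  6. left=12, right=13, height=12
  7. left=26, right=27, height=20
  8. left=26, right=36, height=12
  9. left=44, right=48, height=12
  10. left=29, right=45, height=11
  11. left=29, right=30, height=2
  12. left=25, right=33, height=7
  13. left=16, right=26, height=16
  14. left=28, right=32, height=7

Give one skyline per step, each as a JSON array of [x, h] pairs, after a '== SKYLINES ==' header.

== SKYLINES ==
[[18,12],[22,0]]
[[17,12],[26,0]]
[[17,12],[26,0]]
[[17,12],[26,0]]
[[17,12],[26,11],[30,0]]
[[12,12],[13,0],[17,12],[26,11],[30,0]]
[[12,12],[13,0],[17,12],[26,20],[27,11],[30,0]]
[[12,12],[13,0],[17,12],[26,20],[27,12],[36,0]]
[[12,12],[13,0],[17,12],[26,20],[27,12],[36,0],[44,12],[48,0]]
[[12,12],[13,0],[17,12],[26,20],[27,12],[36,11],[44,12],[48,0]]
[[12,12],[13,0],[17,12],[26,20],[27,12],[36,11],[44,12],[48,0]]
[[12,12],[13,0],[17,12],[26,20],[27,12],[36,11],[44,12],[48,0]]
[[12,12],[13,0],[16,16],[26,20],[27,12],[36,11],[44,12],[48,0]]
[[12,12],[13,0],[16,16],[26,20],[27,12],[36,11],[44,12],[48,0]]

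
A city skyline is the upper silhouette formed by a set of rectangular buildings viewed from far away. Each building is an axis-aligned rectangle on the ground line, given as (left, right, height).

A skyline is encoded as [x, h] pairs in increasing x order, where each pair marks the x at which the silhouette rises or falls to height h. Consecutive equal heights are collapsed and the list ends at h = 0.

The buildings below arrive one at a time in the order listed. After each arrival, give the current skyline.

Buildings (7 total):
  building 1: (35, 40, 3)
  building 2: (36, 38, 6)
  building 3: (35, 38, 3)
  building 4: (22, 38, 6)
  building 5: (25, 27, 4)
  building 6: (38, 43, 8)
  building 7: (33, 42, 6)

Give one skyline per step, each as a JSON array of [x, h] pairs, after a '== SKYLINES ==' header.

== SKYLINES ==
[[35,3],[40,0]]
[[35,3],[36,6],[38,3],[40,0]]
[[35,3],[36,6],[38,3],[40,0]]
[[22,6],[38,3],[40,0]]
[[22,6],[38,3],[40,0]]
[[22,6],[38,8],[43,0]]
[[22,6],[38,8],[43,0]]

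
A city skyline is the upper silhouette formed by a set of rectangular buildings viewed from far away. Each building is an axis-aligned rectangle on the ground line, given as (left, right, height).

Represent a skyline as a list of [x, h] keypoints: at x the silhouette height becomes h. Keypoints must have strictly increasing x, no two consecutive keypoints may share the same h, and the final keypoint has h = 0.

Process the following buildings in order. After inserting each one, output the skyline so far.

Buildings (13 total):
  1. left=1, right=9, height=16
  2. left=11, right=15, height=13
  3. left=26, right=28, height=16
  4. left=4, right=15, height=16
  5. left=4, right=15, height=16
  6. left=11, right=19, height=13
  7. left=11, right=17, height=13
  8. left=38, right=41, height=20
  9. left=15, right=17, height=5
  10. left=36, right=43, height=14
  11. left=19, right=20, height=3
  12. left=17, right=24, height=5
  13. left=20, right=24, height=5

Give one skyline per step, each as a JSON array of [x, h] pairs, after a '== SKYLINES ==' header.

== SKYLINES ==
[[1,16],[9,0]]
[[1,16],[9,0],[11,13],[15,0]]
[[1,16],[9,0],[11,13],[15,0],[26,16],[28,0]]
[[1,16],[15,0],[26,16],[28,0]]
[[1,16],[15,0],[26,16],[28,0]]
[[1,16],[15,13],[19,0],[26,16],[28,0]]
[[1,16],[15,13],[19,0],[26,16],[28,0]]
[[1,16],[15,13],[19,0],[26,16],[28,0],[38,20],[41,0]]
[[1,16],[15,13],[19,0],[26,16],[28,0],[38,20],[41,0]]
[[1,16],[15,13],[19,0],[26,16],[28,0],[36,14],[38,20],[41,14],[43,0]]
[[1,16],[15,13],[19,3],[20,0],[26,16],[28,0],[36,14],[38,20],[41,14],[43,0]]
[[1,16],[15,13],[19,5],[24,0],[26,16],[28,0],[36,14],[38,20],[41,14],[43,0]]
[[1,16],[15,13],[19,5],[24,0],[26,16],[28,0],[36,14],[38,20],[41,14],[43,0]]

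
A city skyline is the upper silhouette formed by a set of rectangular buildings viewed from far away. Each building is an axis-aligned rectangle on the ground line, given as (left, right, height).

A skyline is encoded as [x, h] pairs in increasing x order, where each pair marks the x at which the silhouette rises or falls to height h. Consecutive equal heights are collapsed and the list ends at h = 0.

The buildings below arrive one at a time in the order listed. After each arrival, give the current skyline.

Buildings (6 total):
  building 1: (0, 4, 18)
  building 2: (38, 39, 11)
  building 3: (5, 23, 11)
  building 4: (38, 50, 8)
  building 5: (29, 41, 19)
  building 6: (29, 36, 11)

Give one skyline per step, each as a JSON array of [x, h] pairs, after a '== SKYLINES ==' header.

== SKYLINES ==
[[0,18],[4,0]]
[[0,18],[4,0],[38,11],[39,0]]
[[0,18],[4,0],[5,11],[23,0],[38,11],[39,0]]
[[0,18],[4,0],[5,11],[23,0],[38,11],[39,8],[50,0]]
[[0,18],[4,0],[5,11],[23,0],[29,19],[41,8],[50,0]]
[[0,18],[4,0],[5,11],[23,0],[29,19],[41,8],[50,0]]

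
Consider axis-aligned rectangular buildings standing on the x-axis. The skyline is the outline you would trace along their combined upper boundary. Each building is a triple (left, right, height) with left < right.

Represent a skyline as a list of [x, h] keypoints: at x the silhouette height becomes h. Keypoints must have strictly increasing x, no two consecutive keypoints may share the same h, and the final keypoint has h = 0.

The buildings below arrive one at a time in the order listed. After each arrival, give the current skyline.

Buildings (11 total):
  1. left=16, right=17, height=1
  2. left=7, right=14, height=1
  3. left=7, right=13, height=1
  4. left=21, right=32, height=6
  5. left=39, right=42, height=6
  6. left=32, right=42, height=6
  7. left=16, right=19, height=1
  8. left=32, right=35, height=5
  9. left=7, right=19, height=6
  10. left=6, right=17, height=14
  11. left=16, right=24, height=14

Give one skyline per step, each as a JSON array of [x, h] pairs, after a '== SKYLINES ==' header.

== SKYLINES ==
[[16,1],[17,0]]
[[7,1],[14,0],[16,1],[17,0]]
[[7,1],[14,0],[16,1],[17,0]]
[[7,1],[14,0],[16,1],[17,0],[21,6],[32,0]]
[[7,1],[14,0],[16,1],[17,0],[21,6],[32,0],[39,6],[42,0]]
[[7,1],[14,0],[16,1],[17,0],[21,6],[42,0]]
[[7,1],[14,0],[16,1],[19,0],[21,6],[42,0]]
[[7,1],[14,0],[16,1],[19,0],[21,6],[42,0]]
[[7,6],[19,0],[21,6],[42,0]]
[[6,14],[17,6],[19,0],[21,6],[42,0]]
[[6,14],[24,6],[42,0]]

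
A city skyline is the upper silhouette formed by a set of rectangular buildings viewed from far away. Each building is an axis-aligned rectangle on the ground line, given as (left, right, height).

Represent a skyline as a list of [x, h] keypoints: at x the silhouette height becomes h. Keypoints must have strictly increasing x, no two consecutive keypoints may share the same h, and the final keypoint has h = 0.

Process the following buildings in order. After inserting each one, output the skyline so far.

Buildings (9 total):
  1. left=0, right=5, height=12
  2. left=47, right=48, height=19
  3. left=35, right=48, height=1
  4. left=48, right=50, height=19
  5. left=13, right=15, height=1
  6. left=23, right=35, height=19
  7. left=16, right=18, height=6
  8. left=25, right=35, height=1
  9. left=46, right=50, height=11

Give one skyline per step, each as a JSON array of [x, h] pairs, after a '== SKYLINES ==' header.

== SKYLINES ==
[[0,12],[5,0]]
[[0,12],[5,0],[47,19],[48,0]]
[[0,12],[5,0],[35,1],[47,19],[48,0]]
[[0,12],[5,0],[35,1],[47,19],[50,0]]
[[0,12],[5,0],[13,1],[15,0],[35,1],[47,19],[50,0]]
[[0,12],[5,0],[13,1],[15,0],[23,19],[35,1],[47,19],[50,0]]
[[0,12],[5,0],[13,1],[15,0],[16,6],[18,0],[23,19],[35,1],[47,19],[50,0]]
[[0,12],[5,0],[13,1],[15,0],[16,6],[18,0],[23,19],[35,1],[47,19],[50,0]]
[[0,12],[5,0],[13,1],[15,0],[16,6],[18,0],[23,19],[35,1],[46,11],[47,19],[50,0]]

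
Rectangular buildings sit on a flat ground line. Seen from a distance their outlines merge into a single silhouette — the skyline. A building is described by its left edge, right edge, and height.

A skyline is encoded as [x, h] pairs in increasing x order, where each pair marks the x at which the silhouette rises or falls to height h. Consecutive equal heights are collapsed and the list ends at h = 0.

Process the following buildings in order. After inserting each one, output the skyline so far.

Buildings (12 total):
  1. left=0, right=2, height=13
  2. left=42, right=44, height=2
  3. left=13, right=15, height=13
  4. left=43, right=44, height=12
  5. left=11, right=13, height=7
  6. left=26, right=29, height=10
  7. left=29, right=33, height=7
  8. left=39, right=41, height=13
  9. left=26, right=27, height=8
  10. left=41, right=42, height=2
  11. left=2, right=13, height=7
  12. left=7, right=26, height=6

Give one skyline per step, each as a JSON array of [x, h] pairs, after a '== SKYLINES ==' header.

== SKYLINES ==
[[0,13],[2,0]]
[[0,13],[2,0],[42,2],[44,0]]
[[0,13],[2,0],[13,13],[15,0],[42,2],[44,0]]
[[0,13],[2,0],[13,13],[15,0],[42,2],[43,12],[44,0]]
[[0,13],[2,0],[11,7],[13,13],[15,0],[42,2],[43,12],[44,0]]
[[0,13],[2,0],[11,7],[13,13],[15,0],[26,10],[29,0],[42,2],[43,12],[44,0]]
[[0,13],[2,0],[11,7],[13,13],[15,0],[26,10],[29,7],[33,0],[42,2],[43,12],[44,0]]
[[0,13],[2,0],[11,7],[13,13],[15,0],[26,10],[29,7],[33,0],[39,13],[41,0],[42,2],[43,12],[44,0]]
[[0,13],[2,0],[11,7],[13,13],[15,0],[26,10],[29,7],[33,0],[39,13],[41,0],[42,2],[43,12],[44,0]]
[[0,13],[2,0],[11,7],[13,13],[15,0],[26,10],[29,7],[33,0],[39,13],[41,2],[43,12],[44,0]]
[[0,13],[2,7],[13,13],[15,0],[26,10],[29,7],[33,0],[39,13],[41,2],[43,12],[44,0]]
[[0,13],[2,7],[13,13],[15,6],[26,10],[29,7],[33,0],[39,13],[41,2],[43,12],[44,0]]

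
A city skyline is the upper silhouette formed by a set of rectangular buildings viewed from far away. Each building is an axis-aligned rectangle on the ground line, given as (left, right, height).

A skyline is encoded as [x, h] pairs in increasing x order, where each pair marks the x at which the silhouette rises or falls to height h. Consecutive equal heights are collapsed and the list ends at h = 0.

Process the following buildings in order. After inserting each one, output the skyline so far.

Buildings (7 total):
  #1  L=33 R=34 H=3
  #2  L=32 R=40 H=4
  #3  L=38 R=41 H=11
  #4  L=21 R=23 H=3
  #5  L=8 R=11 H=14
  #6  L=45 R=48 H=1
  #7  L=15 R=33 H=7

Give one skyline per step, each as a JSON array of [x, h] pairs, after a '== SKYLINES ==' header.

== SKYLINES ==
[[33,3],[34,0]]
[[32,4],[40,0]]
[[32,4],[38,11],[41,0]]
[[21,3],[23,0],[32,4],[38,11],[41,0]]
[[8,14],[11,0],[21,3],[23,0],[32,4],[38,11],[41,0]]
[[8,14],[11,0],[21,3],[23,0],[32,4],[38,11],[41,0],[45,1],[48,0]]
[[8,14],[11,0],[15,7],[33,4],[38,11],[41,0],[45,1],[48,0]]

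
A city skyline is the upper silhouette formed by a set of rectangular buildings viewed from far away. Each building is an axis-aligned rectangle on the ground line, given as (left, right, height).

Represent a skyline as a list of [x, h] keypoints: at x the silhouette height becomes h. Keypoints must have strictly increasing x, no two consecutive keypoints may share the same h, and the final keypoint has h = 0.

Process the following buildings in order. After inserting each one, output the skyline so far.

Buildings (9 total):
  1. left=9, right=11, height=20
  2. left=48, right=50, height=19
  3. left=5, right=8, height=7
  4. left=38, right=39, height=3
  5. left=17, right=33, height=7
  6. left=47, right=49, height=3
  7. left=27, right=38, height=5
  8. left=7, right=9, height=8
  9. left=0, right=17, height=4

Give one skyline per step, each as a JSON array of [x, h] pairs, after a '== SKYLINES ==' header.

== SKYLINES ==
[[9,20],[11,0]]
[[9,20],[11,0],[48,19],[50,0]]
[[5,7],[8,0],[9,20],[11,0],[48,19],[50,0]]
[[5,7],[8,0],[9,20],[11,0],[38,3],[39,0],[48,19],[50,0]]
[[5,7],[8,0],[9,20],[11,0],[17,7],[33,0],[38,3],[39,0],[48,19],[50,0]]
[[5,7],[8,0],[9,20],[11,0],[17,7],[33,0],[38,3],[39,0],[47,3],[48,19],[50,0]]
[[5,7],[8,0],[9,20],[11,0],[17,7],[33,5],[38,3],[39,0],[47,3],[48,19],[50,0]]
[[5,7],[7,8],[9,20],[11,0],[17,7],[33,5],[38,3],[39,0],[47,3],[48,19],[50,0]]
[[0,4],[5,7],[7,8],[9,20],[11,4],[17,7],[33,5],[38,3],[39,0],[47,3],[48,19],[50,0]]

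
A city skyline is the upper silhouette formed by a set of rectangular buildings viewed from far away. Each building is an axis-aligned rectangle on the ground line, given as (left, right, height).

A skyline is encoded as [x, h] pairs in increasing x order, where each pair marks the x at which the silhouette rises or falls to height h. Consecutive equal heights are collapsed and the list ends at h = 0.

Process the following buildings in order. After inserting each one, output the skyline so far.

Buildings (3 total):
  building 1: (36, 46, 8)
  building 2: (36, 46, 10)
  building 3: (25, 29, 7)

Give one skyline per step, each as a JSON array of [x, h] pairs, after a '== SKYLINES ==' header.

== SKYLINES ==
[[36,8],[46,0]]
[[36,10],[46,0]]
[[25,7],[29,0],[36,10],[46,0]]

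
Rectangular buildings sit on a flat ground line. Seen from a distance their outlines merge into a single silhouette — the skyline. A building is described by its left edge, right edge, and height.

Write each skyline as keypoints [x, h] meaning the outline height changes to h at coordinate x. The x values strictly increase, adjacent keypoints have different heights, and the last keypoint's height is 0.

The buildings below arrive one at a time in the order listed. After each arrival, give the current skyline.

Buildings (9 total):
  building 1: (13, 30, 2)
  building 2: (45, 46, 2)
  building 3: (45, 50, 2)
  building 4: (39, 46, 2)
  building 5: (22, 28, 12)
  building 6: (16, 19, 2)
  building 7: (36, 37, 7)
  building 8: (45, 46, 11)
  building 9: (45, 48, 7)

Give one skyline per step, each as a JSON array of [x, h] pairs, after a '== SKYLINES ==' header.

== SKYLINES ==
[[13,2],[30,0]]
[[13,2],[30,0],[45,2],[46,0]]
[[13,2],[30,0],[45,2],[50,0]]
[[13,2],[30,0],[39,2],[50,0]]
[[13,2],[22,12],[28,2],[30,0],[39,2],[50,0]]
[[13,2],[22,12],[28,2],[30,0],[39,2],[50,0]]
[[13,2],[22,12],[28,2],[30,0],[36,7],[37,0],[39,2],[50,0]]
[[13,2],[22,12],[28,2],[30,0],[36,7],[37,0],[39,2],[45,11],[46,2],[50,0]]
[[13,2],[22,12],[28,2],[30,0],[36,7],[37,0],[39,2],[45,11],[46,7],[48,2],[50,0]]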